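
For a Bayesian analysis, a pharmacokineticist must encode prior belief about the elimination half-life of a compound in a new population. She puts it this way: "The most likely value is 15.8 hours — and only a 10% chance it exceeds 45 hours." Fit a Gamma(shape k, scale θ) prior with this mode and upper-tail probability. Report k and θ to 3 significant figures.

k ≈ 2.74, θ ≈ 9.07

Gamma(k,θ) with k>1 has mode (k−1)θ, so θ = 15.8/(k−1).
Need P(X < 45) = 0.9 with θ tied to k this way. Start at k = 2, θ = 15.8: P(X<45) ≈ 0.777.
Too low — raise k to concentrate. Iterating converges to k ≈ 2.74.
Then θ = 15.8/(2.74−1) ≈ 9.07.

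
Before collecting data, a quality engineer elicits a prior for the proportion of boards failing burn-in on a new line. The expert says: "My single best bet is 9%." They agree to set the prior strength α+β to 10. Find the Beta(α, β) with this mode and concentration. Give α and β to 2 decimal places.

α = 1.72, β = 8.28

For α,β > 1 the Beta mode is (α−1)/(α+β−2). With α+β = 10, the mode is (α−1)/8.
Set (α−1)/8 = 0.09 → α = 1 + 0.09·8 = 1.72.
β = 10 − α = 8.28.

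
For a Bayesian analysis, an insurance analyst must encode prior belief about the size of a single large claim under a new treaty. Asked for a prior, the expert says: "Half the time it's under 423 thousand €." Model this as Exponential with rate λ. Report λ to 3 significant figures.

Exponential median = ln 2 / λ, so λ = ln 2 / 423.0 = 0.00164.

λ ≈ 0.00164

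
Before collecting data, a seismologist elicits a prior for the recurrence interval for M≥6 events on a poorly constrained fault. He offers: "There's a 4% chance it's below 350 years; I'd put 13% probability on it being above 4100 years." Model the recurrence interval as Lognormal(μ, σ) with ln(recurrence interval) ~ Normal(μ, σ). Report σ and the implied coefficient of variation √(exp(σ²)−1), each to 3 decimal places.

σ ≈ 0.855, CV ≈ 1.038

If T ~ Lognormal(μ,σ) then ln T ~ Normal(μ,σ), so the p-quantile of ln T is μ + z_p·σ.
ln(350) = 5.858 and ln(4100) = 8.319; z_{0.04} = -1.751, z_{0.87} = 1.126.
σ = (8.319 − 5.858)/(1.126 − (-1.751)) = 0.855.
μ = 5.858 − (-1.751)·0.855 = 7.355.
CV = √(exp(σ²)−1) = √(exp(0.7316)−1) = 1.038.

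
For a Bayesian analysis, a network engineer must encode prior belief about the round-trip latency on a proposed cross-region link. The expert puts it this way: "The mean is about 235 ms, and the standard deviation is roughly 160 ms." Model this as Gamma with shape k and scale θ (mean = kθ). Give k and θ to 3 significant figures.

k ≈ 2.16, θ ≈ 109

For Gamma(k, scale θ): mean = kθ, variance = kθ², so CV = 1/√k.
CV = SD/mean = 160/235 = 0.6809, hence k = 1/CV² = 2.16.
Then θ = mean/k = 235/2.16 = 109.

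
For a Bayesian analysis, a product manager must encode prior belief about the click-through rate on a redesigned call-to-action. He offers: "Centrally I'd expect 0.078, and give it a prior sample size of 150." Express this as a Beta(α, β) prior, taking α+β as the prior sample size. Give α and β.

Under the effective-sample-size interpretation, Beta(α, β) has prior mean α/(α+β) and prior sample size α+β.
So α+β = 150 and α/(α+β) = 0.078, giving α = 0.078·150 = 11.7 and β = 150 − 11.7 = 138.3.

α = 11.7, β = 138.3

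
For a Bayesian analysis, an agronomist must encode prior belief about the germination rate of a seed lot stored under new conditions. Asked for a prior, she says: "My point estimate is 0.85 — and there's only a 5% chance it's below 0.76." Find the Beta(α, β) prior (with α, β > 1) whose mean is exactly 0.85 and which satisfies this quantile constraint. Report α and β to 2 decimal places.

With mean 0.85 fixed, write α = 0.85s, β = 0.15s where s = α+β.
Need P(θ < 0.76) = 0.05 under Beta(0.85s, 0.15s). Normal approximation: (q−m)/√(m(1−m)/s) ≈ z_{0.05} = -1.64, so s ≈ 0.85·0.15·(-1.64)²/(0.76−0.85)² = 42.6.
At s = 42.6: P(θ<0.76) ≈ 0.062. Adjusting to match 0.05 gives s ≈ 49.59.
So α = 0.85·49.59 ≈ 42.15, β = 0.15·49.59 ≈ 7.44.

α ≈ 42.15, β ≈ 7.44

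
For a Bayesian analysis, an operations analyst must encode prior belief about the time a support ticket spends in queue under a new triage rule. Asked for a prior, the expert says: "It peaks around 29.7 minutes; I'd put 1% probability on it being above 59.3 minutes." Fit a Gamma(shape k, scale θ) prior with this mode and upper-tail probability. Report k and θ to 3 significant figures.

k ≈ 11.3, θ ≈ 2.89

Gamma(k,θ) with k>1 has mode (k−1)θ, so θ = 29.7/(k−1).
Need P(X < 59.3) = 0.99 with θ tied to k this way. Start at k = 2, θ = 29.7: P(X<59.3) ≈ 0.593.
Too low — raise k to concentrate. Iterating converges to k ≈ 11.3.
Then θ = 29.7/(11.3−1) ≈ 2.89.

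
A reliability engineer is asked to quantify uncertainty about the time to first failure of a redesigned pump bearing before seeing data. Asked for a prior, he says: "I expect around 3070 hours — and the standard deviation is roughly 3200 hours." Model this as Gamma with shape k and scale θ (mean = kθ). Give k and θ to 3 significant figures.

For Gamma(k, scale θ): mean = kθ, variance = kθ², so CV = 1/√k.
CV = SD/mean = 3200/3070 = 1.042, hence k = 1/CV² = 0.92.
Then θ = mean/k = 3070/0.92 = 3340.

k ≈ 0.92, θ ≈ 3340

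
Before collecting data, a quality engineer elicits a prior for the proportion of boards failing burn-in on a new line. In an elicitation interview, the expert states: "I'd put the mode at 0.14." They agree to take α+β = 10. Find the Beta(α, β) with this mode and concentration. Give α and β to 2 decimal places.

For α,β > 1 the Beta mode is (α−1)/(α+β−2). With α+β = 10, the mode is (α−1)/8.
Set (α−1)/8 = 0.14 → α = 1 + 0.14·8 = 2.12.
β = 10 − α = 7.88.

α = 2.12, β = 7.88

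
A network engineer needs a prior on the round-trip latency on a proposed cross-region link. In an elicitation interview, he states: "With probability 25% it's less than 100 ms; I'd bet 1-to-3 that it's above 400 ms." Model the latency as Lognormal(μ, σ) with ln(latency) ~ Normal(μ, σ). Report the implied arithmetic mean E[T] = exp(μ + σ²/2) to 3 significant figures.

If T ~ Lognormal(μ,σ) then ln T ~ Normal(μ,σ), so the p-quantile of ln T is μ + z_p·σ.
ln(100) = 4.605 and ln(400) = 5.991; z_{0.25} = -0.6745, z_{0.75} = 0.6745.
σ = (5.991 − 4.605)/(0.6745 − (-0.6745)) = 1.028.
μ = 4.605 − (-0.6745)·1.028 = 5.298.
E[T] = exp(μ + σ²/2) = exp(5.298 + 0.5280) = 339 ms.

E[T] ≈ 339 ms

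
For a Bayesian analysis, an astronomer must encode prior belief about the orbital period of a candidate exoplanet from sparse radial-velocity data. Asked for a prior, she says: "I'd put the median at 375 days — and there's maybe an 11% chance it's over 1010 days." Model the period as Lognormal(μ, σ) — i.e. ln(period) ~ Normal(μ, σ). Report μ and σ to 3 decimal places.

If T ~ Lognormal(μ,σ) then ln T ~ Normal(μ,σ), so the p-quantile of ln T is μ + z_p·σ.
ln(375) = 5.927 and ln(1010) = 6.918; z_{0.5} = 0, z_{0.89} = 1.227.
σ = (6.918 − 5.927)/(1.227 − (0)) = 0.808.
μ = 5.927 − (0)·0.808 = 5.927.

μ ≈ 5.927, σ ≈ 0.808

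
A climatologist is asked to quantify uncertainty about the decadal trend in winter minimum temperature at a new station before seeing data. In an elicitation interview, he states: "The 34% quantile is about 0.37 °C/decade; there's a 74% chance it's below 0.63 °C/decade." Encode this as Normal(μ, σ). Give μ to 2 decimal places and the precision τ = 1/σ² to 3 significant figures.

μ = 0.47, τ = 16.5

The p-quantile of Normal(μ,σ) is μ + z_p·σ, with z_{0.34} = -0.4125 and z_{0.74} = 0.6433.
Eliminate σ: μ = (z₂·x₁ − z₁·x₂)/(z₂ − z₁) = (0.6433·0.37 − (-0.4125)·0.63)/1.056 = 0.47.
Then σ = (x₂ − x₁)/(z₂ − z₁) = (0.63 − 0.37)/1.056 = 0.25.
Precision τ = 1/σ² = 1/0.2463² = 16.5.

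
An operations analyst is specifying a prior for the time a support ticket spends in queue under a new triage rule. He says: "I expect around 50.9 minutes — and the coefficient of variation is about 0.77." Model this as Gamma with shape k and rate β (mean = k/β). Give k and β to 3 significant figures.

k ≈ 1.69, β ≈ 0.0331

For Gamma(k, rate β): mean = k/β, variance = k/β², so CV = 1/√k.
CV = 0.77, hence k = 1/CV² = 1.69.
Then β = k/mean = 1.69/50.9 = 0.0331.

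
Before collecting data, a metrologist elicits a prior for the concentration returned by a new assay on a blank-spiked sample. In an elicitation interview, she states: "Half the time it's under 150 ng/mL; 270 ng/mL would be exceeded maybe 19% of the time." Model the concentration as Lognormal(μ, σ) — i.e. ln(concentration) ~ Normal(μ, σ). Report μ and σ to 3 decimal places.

μ ≈ 5.011, σ ≈ 0.670

If T ~ Lognormal(μ,σ) then ln T ~ Normal(μ,σ), so the p-quantile of ln T is μ + z_p·σ.
ln(150) = 5.011 and ln(270) = 5.598; z_{0.5} = 0, z_{0.81} = 0.8779.
σ = (5.598 − 5.011)/(0.8779 − (0)) = 0.670.
μ = 5.011 − (0)·0.670 = 5.011.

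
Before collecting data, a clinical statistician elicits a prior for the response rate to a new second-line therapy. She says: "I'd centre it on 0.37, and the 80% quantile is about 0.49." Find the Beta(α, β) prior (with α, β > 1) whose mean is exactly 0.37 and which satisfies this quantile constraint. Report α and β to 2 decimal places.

With mean 0.37 fixed, write α = 0.37s, β = 0.63s where s = α+β.
Need P(θ < 0.49) = 0.8 under Beta(0.37s, 0.63s). Normal approximation: (q−m)/√(m(1−m)/s) ≈ z_{0.8} = 0.842, so s ≈ 0.37·0.63·(0.842)²/(0.49−0.37)² = 11.5.
At s = 11.5: P(θ<0.49) ≈ 0.803. Adjusting to match 0.8 gives s ≈ 11.12.
So α = 0.37·11.12 ≈ 4.11, β = 0.63·11.12 ≈ 7.00.

α ≈ 4.11, β ≈ 7.00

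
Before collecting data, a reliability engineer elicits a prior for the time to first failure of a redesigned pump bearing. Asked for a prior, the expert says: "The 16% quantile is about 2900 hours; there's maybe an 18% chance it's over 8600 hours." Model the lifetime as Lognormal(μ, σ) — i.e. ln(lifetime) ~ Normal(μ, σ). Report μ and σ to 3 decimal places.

μ ≈ 8.539, σ ≈ 0.569

If T ~ Lognormal(μ,σ) then ln T ~ Normal(μ,σ), so the p-quantile of ln T is μ + z_p·σ.
ln(2900) = 7.972 and ln(8600) = 9.06; z_{0.16} = -0.9945, z_{0.82} = 0.9154.
σ = (9.06 − 7.972)/(0.9154 − (-0.9945)) = 0.569.
μ = 7.972 − (-0.9945)·0.569 = 8.539.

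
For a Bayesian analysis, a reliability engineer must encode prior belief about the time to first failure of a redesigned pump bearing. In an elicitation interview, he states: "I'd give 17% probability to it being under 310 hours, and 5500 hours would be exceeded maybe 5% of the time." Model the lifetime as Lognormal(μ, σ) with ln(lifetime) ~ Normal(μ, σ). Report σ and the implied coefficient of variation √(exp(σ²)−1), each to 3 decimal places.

If T ~ Lognormal(μ,σ) then ln T ~ Normal(μ,σ), so the p-quantile of ln T is μ + z_p·σ.
ln(310) = 5.737 and ln(5500) = 8.613; z_{0.17} = -0.9542, z_{0.95} = 1.645.
σ = (8.613 − 5.737)/(1.645 − (-0.9542)) = 1.107.
μ = 5.737 − (-0.9542)·1.107 = 6.792.
CV = √(exp(σ²)−1) = √(exp(1.2244)−1) = 1.550.

σ ≈ 1.107, CV ≈ 1.550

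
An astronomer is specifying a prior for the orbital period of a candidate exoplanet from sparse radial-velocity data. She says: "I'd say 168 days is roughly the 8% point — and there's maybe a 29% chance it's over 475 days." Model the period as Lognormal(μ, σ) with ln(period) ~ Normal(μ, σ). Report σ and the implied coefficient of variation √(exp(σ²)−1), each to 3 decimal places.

σ ≈ 0.531, CV ≈ 0.570

If T ~ Lognormal(μ,σ) then ln T ~ Normal(μ,σ), so the p-quantile of ln T is μ + z_p·σ.
ln(168) = 5.124 and ln(475) = 6.163; z_{0.08} = -1.405, z_{0.71} = 0.5534.
σ = (6.163 − 5.124)/(0.5534 − (-1.405)) = 0.531.
μ = 5.124 − (-1.405)·0.531 = 5.870.
CV = √(exp(σ²)−1) = √(exp(0.2816)−1) = 0.570.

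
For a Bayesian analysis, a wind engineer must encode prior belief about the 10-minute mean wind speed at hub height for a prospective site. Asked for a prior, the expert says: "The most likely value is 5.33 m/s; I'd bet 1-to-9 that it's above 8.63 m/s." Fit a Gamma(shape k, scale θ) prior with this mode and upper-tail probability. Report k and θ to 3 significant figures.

Gamma(k,θ) with k>1 has mode (k−1)θ, so θ = 5.33/(k−1).
Need P(X < 8.63) = 0.9 with θ tied to k this way. Start at k = 2, θ = 5.33: P(X<8.63) ≈ 0.481.
Too low — raise k to concentrate. Iterating converges to k ≈ 9.1.
Then θ = 5.33/(9.1−1) ≈ 0.658.

k ≈ 9.1, θ ≈ 0.658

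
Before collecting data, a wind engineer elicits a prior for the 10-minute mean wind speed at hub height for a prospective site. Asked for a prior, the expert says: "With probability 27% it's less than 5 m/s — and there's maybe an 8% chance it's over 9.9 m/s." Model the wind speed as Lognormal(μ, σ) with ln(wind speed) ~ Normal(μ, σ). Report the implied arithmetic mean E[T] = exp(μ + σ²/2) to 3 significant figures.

If T ~ Lognormal(μ,σ) then ln T ~ Normal(μ,σ), so the p-quantile of ln T is μ + z_p·σ.
ln(5) = 1.609 and ln(9.9) = 2.293; z_{0.27} = -0.6128, z_{0.92} = 1.405.
σ = (2.293 − 1.609)/(1.405 − (-0.6128)) = 0.339.
μ = 1.609 − (-0.6128)·0.339 = 1.817.
E[T] = exp(μ + σ²/2) = exp(1.817 + 0.0573) = 6.52 m/s.

E[T] ≈ 6.52 m/s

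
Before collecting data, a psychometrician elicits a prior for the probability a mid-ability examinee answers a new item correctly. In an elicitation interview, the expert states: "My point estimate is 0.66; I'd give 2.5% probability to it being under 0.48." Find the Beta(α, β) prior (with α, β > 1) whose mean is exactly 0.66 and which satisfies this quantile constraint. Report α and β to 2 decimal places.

With mean 0.66 fixed, write α = 0.66s, β = 0.34s where s = α+β.
Need P(θ < 0.48) = 0.025 under Beta(0.66s, 0.34s). Normal approximation: (q−m)/√(m(1−m)/s) ≈ z_{0.025} = -1.96, so s ≈ 0.66·0.34·(-1.96)²/(0.48−0.66)² = 26.6.
At s = 26.6: P(θ<0.48) ≈ 0.029. Adjusting to match 0.025 gives s ≈ 28.50.
So α = 0.66·28.50 ≈ 18.81, β = 0.34·28.50 ≈ 9.69.

α ≈ 18.81, β ≈ 9.69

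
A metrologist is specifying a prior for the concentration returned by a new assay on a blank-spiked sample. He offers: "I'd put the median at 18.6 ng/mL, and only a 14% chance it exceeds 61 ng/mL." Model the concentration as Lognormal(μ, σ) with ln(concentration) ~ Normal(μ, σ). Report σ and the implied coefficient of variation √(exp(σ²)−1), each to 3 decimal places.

If T ~ Lognormal(μ,σ) then ln T ~ Normal(μ,σ), so the p-quantile of ln T is μ + z_p·σ.
ln(18.6) = 2.923 and ln(61) = 4.111; z_{0.5} = 0, z_{0.86} = 1.08.
σ = (4.111 − 2.923)/(1.08 − (0)) = 1.099.
μ = 2.923 − (0)·1.099 = 2.923.
CV = √(exp(σ²)−1) = √(exp(1.2087)−1) = 1.533.

σ ≈ 1.099, CV ≈ 1.533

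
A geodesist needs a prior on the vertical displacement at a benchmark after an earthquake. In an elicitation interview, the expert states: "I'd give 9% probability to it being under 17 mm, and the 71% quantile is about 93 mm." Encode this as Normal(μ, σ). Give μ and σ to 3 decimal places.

For Normal(μ,σ), the p-quantile is μ + z_p·σ. Here z_{0.09} = -1.341, z_{0.71} = 0.5534.
So 17 = μ − 1.341σ and 93 = μ + 0.5534σ.
Subtracting: σ = (93 − 17)/(0.5534 − (-1.341)) = 40.124.
Then μ = 17 − (-1.341)·40.124 = 70.796.

μ = 70.796, σ = 40.124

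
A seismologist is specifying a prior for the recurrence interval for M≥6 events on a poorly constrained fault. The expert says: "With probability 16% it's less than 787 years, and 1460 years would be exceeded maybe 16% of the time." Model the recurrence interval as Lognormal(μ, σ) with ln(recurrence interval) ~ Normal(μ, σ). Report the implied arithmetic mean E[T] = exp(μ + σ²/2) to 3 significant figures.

E[T] ≈ 1120 years

If T ~ Lognormal(μ,σ) then ln T ~ Normal(μ,σ), so the p-quantile of ln T is μ + z_p·σ.
ln(787) = 6.668 and ln(1460) = 7.286; z_{0.16} = -0.9945, z_{0.84} = 0.9945.
σ = (7.286 − 6.668)/(0.9945 − (-0.9945)) = 0.311.
μ = 6.668 − (-0.9945)·0.311 = 6.977.
E[T] = exp(μ + σ²/2) = exp(6.977 + 0.0483) = 1120 years.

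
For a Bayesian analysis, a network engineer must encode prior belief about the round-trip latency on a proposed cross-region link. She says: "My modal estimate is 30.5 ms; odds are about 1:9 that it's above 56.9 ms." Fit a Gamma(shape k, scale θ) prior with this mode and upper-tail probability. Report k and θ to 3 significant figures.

Gamma(k,θ) with k>1 has mode (k−1)θ, so θ = 30.5/(k−1).
Need P(X < 56.9) = 0.9 with θ tied to k this way. Start at k = 2, θ = 30.5: P(X<56.9) ≈ 0.556.
Too low — raise k to concentrate. Iterating converges to k ≈ 5.91.
Then θ = 30.5/(5.91−1) ≈ 6.21.

k ≈ 5.91, θ ≈ 6.21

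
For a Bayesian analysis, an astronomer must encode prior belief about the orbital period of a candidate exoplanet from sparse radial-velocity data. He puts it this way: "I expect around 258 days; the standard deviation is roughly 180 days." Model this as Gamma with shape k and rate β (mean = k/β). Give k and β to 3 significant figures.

k ≈ 2.05, β ≈ 0.00796

For Gamma(k, rate β): mean = k/β, variance = k/β², so CV = 1/√k.
CV = SD/mean = 180/258 = 0.6977, hence k = 1/CV² = 2.05.
Then β = k/mean = 2.05/258 = 0.00796.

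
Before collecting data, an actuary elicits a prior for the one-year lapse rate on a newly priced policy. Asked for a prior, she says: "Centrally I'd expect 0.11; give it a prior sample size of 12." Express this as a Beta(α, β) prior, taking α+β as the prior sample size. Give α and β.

Under the effective-sample-size interpretation, Beta(α, β) has prior mean α/(α+β) and prior sample size α+β.
So α+β = 12 and α/(α+β) = 0.11, giving α = 0.11·12 = 1.32 and β = 12 − 1.32 = 10.68.

α = 1.32, β = 10.68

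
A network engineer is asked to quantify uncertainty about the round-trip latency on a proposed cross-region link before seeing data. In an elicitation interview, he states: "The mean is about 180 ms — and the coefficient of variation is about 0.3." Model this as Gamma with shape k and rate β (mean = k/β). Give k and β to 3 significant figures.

k ≈ 11.1, β ≈ 0.0617

For Gamma(k, rate β): mean = k/β, variance = k/β², so CV = 1/√k.
CV = 0.3, hence k = 1/CV² = 11.1.
Then β = k/mean = 11.1/180 = 0.0617.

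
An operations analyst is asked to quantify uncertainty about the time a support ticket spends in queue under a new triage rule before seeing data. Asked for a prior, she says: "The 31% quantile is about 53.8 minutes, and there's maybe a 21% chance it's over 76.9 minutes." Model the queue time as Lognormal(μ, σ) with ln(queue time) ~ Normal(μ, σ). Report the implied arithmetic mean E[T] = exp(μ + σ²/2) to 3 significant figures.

E[T] ≈ 64 minutes

If T ~ Lognormal(μ,σ) then ln T ~ Normal(μ,σ), so the p-quantile of ln T is μ + z_p·σ.
ln(53.8) = 3.985 and ln(76.9) = 4.343; z_{0.31} = -0.4959, z_{0.79} = 0.8064.
σ = (4.343 − 3.985)/(0.8064 − (-0.4959)) = 0.274.
μ = 3.985 − (-0.4959)·0.274 = 4.121.
E[T] = exp(μ + σ²/2) = exp(4.121 + 0.0376) = 64 minutes.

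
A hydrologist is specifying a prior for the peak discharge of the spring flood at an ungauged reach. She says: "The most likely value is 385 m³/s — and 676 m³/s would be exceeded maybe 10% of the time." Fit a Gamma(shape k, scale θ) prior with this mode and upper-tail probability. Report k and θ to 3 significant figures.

k ≈ 6.99, θ ≈ 64.2

Gamma(k,θ) with k>1 has mode (k−1)θ, so θ = 385/(k−1).
Need P(X < 676) = 0.9 with θ tied to k this way. Start at k = 2, θ = 385: P(X<676) ≈ 0.524.
Too low — raise k to concentrate. Iterating converges to k ≈ 6.99.
Then θ = 385/(6.99−1) ≈ 64.2.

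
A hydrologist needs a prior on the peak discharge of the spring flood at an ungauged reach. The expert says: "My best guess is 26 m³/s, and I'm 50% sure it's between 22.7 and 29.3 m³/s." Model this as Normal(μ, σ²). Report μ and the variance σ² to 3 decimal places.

A symmetric 50% interval runs μ ± z·σ with z = 0.6745.
Half-width = 3.3, so σ = 3.3/0.6745 = 4.8926 and σ² = 23.937.
μ is the stated best guess, 26.000.

μ = 26.000, σ² = 23.937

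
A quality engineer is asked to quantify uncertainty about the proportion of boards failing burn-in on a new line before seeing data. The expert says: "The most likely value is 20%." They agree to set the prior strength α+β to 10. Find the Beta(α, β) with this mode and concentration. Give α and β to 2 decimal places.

α = 2.60, β = 7.40

For α,β > 1 the Beta mode is (α−1)/(α+β−2). With α+β = 10, the mode is (α−1)/8.
Set (α−1)/8 = 0.2 → α = 1 + 0.2·8 = 2.60.
β = 10 − α = 7.40.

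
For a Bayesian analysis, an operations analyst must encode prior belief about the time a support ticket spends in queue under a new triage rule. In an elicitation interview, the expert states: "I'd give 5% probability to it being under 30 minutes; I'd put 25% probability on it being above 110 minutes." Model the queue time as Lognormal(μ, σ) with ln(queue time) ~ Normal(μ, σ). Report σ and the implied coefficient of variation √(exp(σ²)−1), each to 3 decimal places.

If T ~ Lognormal(μ,σ) then ln T ~ Normal(μ,σ), so the p-quantile of ln T is μ + z_p·σ.
ln(30) = 3.401 and ln(110) = 4.7; z_{0.05} = -1.645, z_{0.75} = 0.6745.
σ = (4.7 − 3.401)/(0.6745 − (-1.645)) = 0.560.
μ = 3.401 − (-1.645)·0.560 = 4.323.
CV = √(exp(σ²)−1) = √(exp(0.3138)−1) = 0.607.

σ ≈ 0.560, CV ≈ 0.607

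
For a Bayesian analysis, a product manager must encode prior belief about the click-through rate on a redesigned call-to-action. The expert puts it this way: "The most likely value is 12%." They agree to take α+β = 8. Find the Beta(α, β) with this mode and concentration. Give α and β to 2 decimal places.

For α,β > 1 the Beta mode is (α−1)/(α+β−2). With α+β = 8, the mode is (α−1)/6.
Set (α−1)/6 = 0.12 → α = 1 + 0.12·6 = 1.72.
β = 8 − α = 6.28.

α = 1.72, β = 6.28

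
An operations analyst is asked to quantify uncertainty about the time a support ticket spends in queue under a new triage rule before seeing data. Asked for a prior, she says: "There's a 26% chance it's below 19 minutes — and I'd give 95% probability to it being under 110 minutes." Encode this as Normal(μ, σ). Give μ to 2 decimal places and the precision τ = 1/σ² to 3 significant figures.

The p-quantile of Normal(μ,σ) is μ + z_p·σ, with z_{0.26} = -0.6433 and z_{0.95} = 1.645.
Eliminate σ: μ = (z₂·x₁ − z₁·x₂)/(z₂ − z₁) = (1.645·19 − (-0.6433)·110)/2.288 = 44.59.
Then σ = (x₂ − x₁)/(z₂ − z₁) = (110 − 19)/2.288 = 39.77.
Precision τ = 1/σ² = 1/39.77² = 0.000632.

μ = 44.59, τ = 0.000632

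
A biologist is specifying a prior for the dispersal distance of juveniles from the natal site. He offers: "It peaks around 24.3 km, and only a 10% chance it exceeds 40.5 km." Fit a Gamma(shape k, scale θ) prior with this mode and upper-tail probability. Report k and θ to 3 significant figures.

Gamma(k,θ) with k>1 has mode (k−1)θ, so θ = 24.3/(k−1).
Need P(X < 40.5) = 0.9 with θ tied to k this way. Start at k = 2, θ = 24.3: P(X<40.5) ≈ 0.496.
Too low — raise k to concentrate. Iterating converges to k ≈ 8.24.
Then θ = 24.3/(8.24−1) ≈ 3.36.

k ≈ 8.24, θ ≈ 3.36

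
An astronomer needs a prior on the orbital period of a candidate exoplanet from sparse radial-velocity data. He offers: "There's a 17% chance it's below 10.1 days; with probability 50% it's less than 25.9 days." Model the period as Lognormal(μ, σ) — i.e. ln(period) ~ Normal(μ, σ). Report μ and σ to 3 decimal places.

μ ≈ 3.254, σ ≈ 0.987

If T ~ Lognormal(μ,σ) then ln T ~ Normal(μ,σ), so the p-quantile of ln T is μ + z_p·σ.
ln(10.1) = 2.313 and ln(25.9) = 3.254; z_{0.17} = -0.9542, z_{0.5} = 0.
σ = (3.254 − 2.313)/(0 − (-0.9542)) = 0.987.
μ = 2.313 − (-0.9542)·0.987 = 3.254.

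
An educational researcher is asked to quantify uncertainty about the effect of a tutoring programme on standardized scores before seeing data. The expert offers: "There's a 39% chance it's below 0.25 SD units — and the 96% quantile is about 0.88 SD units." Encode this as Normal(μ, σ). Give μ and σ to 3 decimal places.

For Normal(μ,σ), the p-quantile is μ + z_p·σ. Here z_{0.39} = -0.2793, z_{0.96} = 1.751.
So 0.25 = μ − 0.2793σ and 0.88 = μ + 1.751σ.
Subtracting: σ = (0.88 − 0.25)/(1.751 − (-0.2793)) = 0.310.
Then μ = 0.25 − (-0.2793)·0.310 = 0.337.

μ = 0.337, σ = 0.310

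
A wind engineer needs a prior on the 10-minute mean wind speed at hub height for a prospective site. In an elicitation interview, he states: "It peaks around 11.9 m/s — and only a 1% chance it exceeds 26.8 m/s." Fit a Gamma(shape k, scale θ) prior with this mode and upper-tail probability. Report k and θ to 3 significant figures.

k ≈ 8.28, θ ≈ 1.63

Gamma(k,θ) with k>1 has mode (k−1)θ, so θ = 11.9/(k−1).
Need P(X < 26.8) = 0.99 with θ tied to k this way. Start at k = 2, θ = 11.9: P(X<26.8) ≈ 0.658.
Too low — raise k to concentrate. Iterating converges to k ≈ 8.28.
Then θ = 11.9/(8.28−1) ≈ 1.63.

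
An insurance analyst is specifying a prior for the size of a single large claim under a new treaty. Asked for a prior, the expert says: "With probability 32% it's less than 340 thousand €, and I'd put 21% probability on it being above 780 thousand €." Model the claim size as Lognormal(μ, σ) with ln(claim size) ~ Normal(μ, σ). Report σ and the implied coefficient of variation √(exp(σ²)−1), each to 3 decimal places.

If T ~ Lognormal(μ,σ) then ln T ~ Normal(μ,σ), so the p-quantile of ln T is μ + z_p·σ.
ln(340) = 5.829 and ln(780) = 6.659; z_{0.32} = -0.4677, z_{0.79} = 0.8064.
σ = (6.659 − 5.829)/(0.8064 − (-0.4677)) = 0.652.
μ = 5.829 − (-0.4677)·0.652 = 6.134.
CV = √(exp(σ²)−1) = √(exp(0.4247)−1) = 0.727.

σ ≈ 0.652, CV ≈ 0.727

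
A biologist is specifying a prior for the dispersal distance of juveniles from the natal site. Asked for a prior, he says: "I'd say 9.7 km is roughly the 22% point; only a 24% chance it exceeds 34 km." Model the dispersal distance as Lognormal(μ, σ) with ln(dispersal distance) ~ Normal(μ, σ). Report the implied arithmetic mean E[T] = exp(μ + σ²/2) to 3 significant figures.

E[T] ≈ 26.8 km

If T ~ Lognormal(μ,σ) then ln T ~ Normal(μ,σ), so the p-quantile of ln T is μ + z_p·σ.
ln(9.7) = 2.272 and ln(34) = 3.526; z_{0.22} = -0.7722, z_{0.76} = 0.7063.
σ = (3.526 − 2.272)/(0.7063 − (-0.7722)) = 0.848.
μ = 2.272 − (-0.7722)·0.848 = 2.927.
E[T] = exp(μ + σ²/2) = exp(2.927 + 0.3598) = 26.8 km.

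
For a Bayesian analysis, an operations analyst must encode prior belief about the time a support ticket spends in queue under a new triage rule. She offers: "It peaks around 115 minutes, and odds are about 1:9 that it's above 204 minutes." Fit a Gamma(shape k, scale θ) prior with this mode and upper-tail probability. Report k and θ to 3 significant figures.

Gamma(k,θ) with k>1 has mode (k−1)θ, so θ = 115/(k−1).
Need P(X < 204) = 0.9 with θ tied to k this way. Start at k = 2, θ = 115: P(X<204) ≈ 0.529.
Too low — raise k to concentrate. Iterating converges to k ≈ 6.79.
Then θ = 115/(6.79−1) ≈ 19.9.

k ≈ 6.79, θ ≈ 19.9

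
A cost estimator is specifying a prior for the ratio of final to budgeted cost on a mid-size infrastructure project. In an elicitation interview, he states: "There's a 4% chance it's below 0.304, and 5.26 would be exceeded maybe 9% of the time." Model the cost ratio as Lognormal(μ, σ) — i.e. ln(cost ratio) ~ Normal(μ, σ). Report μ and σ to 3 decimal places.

If T ~ Lognormal(μ,σ) then ln T ~ Normal(μ,σ), so the p-quantile of ln T is μ + z_p·σ.
ln(0.304) = -1.191 and ln(5.26) = 1.66; z_{0.04} = -1.751, z_{0.91} = 1.341.
σ = (1.66 − -1.191)/(1.341 − (-1.751)) = 0.922.
μ = -1.191 − (-1.751)·0.922 = 0.424.

μ ≈ 0.424, σ ≈ 0.922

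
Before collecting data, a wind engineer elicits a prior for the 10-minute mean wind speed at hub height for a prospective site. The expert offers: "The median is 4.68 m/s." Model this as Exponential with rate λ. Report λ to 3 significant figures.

Exponential median = ln 2 / λ, so λ = ln 2 / 4.68 = 0.148.

λ ≈ 0.148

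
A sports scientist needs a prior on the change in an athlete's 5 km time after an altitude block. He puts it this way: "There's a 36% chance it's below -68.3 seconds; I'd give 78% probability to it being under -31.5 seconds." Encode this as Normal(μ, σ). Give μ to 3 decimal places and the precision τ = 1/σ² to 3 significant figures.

μ = -56.633, τ = 0.000944

The p-quantile of Normal(μ,σ) is μ + z_p·σ, with z_{0.36} = -0.3585 and z_{0.78} = 0.7722.
Eliminate σ: μ = (z₂·x₁ − z₁·x₂)/(z₂ − z₁) = (0.7722·-68.3 − (-0.3585)·-31.5)/1.131 = -56.633.
Then σ = (x₂ − x₁)/(z₂ − z₁) = (-31.5 − -68.3)/1.131 = 32.548.
Precision τ = 1/σ² = 1/32.55² = 0.000944.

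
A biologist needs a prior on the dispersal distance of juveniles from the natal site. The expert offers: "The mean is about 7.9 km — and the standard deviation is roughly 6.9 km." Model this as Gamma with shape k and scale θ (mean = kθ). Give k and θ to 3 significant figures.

k ≈ 1.31, θ ≈ 6.03

For Gamma(k, scale θ): mean = kθ, variance = kθ², so CV = 1/√k.
CV = SD/mean = 6.9/7.9 = 0.8734, hence k = 1/CV² = 1.31.
Then θ = mean/k = 7.9/1.31 = 6.03.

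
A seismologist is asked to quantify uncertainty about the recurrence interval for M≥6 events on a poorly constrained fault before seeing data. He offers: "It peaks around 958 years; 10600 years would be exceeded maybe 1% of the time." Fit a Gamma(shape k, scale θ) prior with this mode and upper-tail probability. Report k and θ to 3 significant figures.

k ≈ 1.52, θ ≈ 1860

Gamma(k,θ) with k>1 has mode (k−1)θ, so θ = 958/(k−1).
Need P(X < 10600) = 0.99 with θ tied to k this way. Start at k = 2, θ = 958: P(X<10600) ≈ 1.000.
Too high — lower k to spread out. Iterating converges to k ≈ 1.52.
Then θ = 958/(1.52−1) ≈ 1860.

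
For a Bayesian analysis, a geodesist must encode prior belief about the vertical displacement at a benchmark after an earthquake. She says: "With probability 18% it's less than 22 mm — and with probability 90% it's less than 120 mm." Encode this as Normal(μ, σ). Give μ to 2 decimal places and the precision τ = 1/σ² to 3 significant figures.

For Normal(μ,σ), the p-quantile is μ + z_p·σ. Here z_{0.18} = -0.9154, z_{0.9} = 1.282.
So 22 = μ − 0.9154σ and 120 = μ + 1.282σ.
Subtracting: σ = (120 − 22)/(1.282 − (-0.9154)) = 44.61.
Then μ = 22 − (-0.9154)·44.61 = 62.83.
Precision τ = 1/σ² = 1/44.61² = 0.000503.

μ = 62.83, τ = 0.000503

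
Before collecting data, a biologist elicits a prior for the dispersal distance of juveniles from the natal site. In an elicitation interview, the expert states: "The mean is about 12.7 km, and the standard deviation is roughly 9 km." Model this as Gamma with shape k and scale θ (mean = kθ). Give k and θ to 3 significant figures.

k ≈ 1.99, θ ≈ 6.38

For Gamma(k, scale θ): mean = kθ, variance = kθ², so CV = 1/√k.
CV = SD/mean = 9/12.7 = 0.7087, hence k = 1/CV² = 1.99.
Then θ = mean/k = 12.7/1.99 = 6.38.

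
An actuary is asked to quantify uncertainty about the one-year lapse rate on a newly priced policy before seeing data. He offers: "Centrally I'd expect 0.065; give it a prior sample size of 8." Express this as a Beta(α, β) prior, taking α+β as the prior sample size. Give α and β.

Under the effective-sample-size interpretation, Beta(α, β) has prior mean α/(α+β) and prior sample size α+β.
So α+β = 8 and α/(α+β) = 0.065, giving α = 0.065·8 = 0.52 and β = 8 − 0.52 = 7.48.

α = 0.52, β = 7.48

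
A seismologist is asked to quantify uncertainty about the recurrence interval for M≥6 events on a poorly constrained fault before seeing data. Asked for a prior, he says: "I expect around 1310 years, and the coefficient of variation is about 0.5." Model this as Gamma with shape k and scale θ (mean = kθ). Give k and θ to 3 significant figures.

k ≈ 4, θ ≈ 328

For Gamma(k, scale θ): mean = kθ, variance = kθ², so CV = 1/√k.
CV = 0.5, hence k = 1/CV² = 4.
Then θ = mean/k = 1310/4 = 328.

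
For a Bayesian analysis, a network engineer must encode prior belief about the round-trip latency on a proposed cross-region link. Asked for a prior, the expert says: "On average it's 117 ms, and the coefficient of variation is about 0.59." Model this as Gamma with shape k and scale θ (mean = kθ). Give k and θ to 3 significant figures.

k ≈ 2.87, θ ≈ 40.7

For Gamma(k, scale θ): mean = kθ, variance = kθ², so CV = 1/√k.
CV = 0.59, hence k = 1/CV² = 2.87.
Then θ = mean/k = 117/2.87 = 40.7.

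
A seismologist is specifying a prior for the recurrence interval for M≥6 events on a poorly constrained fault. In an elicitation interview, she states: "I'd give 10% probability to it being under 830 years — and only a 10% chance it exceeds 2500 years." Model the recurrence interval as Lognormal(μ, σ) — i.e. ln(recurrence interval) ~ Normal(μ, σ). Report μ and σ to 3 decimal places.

If T ~ Lognormal(μ,σ) then ln T ~ Normal(μ,σ), so the p-quantile of ln T is μ + z_p·σ.
ln(830) = 6.721 and ln(2500) = 7.824; z_{0.1} = -1.282, z_{0.9} = 1.282.
σ = (7.824 − 6.721)/(1.282 − (-1.282)) = 0.430.
μ = 6.721 − (-1.282)·0.430 = 7.273.

μ ≈ 7.273, σ ≈ 0.430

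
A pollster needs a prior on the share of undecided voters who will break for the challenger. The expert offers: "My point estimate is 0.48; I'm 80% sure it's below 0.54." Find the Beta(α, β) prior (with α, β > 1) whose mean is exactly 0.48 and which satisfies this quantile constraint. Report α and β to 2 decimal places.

With mean 0.48 fixed, write α = 0.48s, β = 0.52s where s = α+β.
Need P(θ < 0.54) = 0.8 under Beta(0.48s, 0.52s). Normal approximation: (q−m)/√(m(1−m)/s) ≈ z_{0.8} = 0.842, so s ≈ 0.48·0.52·(0.842)²/(0.54−0.48)² = 49.1.
At s = 49.1: P(θ<0.54) ≈ 0.800. Adjusting to match 0.8 gives s ≈ 49.12.
So α = 0.48·49.12 ≈ 23.58, β = 0.52·49.12 ≈ 25.54.

α ≈ 23.58, β ≈ 25.54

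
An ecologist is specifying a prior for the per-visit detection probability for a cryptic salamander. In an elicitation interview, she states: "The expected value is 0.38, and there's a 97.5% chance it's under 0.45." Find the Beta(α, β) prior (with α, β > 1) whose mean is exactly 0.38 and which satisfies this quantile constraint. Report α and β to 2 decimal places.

α ≈ 72.09, β ≈ 117.63

With mean 0.38 fixed, write α = 0.38s, β = 0.62s where s = α+β.
Need P(θ < 0.45) = 0.975 under Beta(0.38s, 0.62s). Normal approximation: (q−m)/√(m(1−m)/s) ≈ z_{0.975} = 1.96, so s ≈ 0.38·0.62·(1.96)²/(0.45−0.38)² = 184.7.
At s = 184.7: P(θ<0.45) ≈ 0.973. Adjusting to match 0.975 gives s ≈ 189.72.
So α = 0.38·189.72 ≈ 72.09, β = 0.62·189.72 ≈ 117.63.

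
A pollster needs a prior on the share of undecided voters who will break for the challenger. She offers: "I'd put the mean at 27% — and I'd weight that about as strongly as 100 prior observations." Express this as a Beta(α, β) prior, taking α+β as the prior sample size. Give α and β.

α = 27, β = 73

Under the effective-sample-size interpretation, Beta(α, β) has prior mean α/(α+β) and prior sample size α+β.
So α+β = 100 and α/(α+β) = 0.27, giving α = 0.27·100 = 27 and β = 100 − 27 = 73.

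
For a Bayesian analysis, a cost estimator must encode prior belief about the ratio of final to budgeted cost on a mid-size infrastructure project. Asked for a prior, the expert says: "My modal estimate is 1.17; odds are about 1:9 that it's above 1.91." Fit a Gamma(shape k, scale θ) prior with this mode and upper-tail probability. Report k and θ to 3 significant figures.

k ≈ 8.84, θ ≈ 0.149

Gamma(k,θ) with k>1 has mode (k−1)θ, so θ = 1.17/(k−1).
Need P(X < 1.91) = 0.9 with θ tied to k this way. Start at k = 2, θ = 1.17: P(X<1.91) ≈ 0.485.
Too low — raise k to concentrate. Iterating converges to k ≈ 8.84.
Then θ = 1.17/(8.84−1) ≈ 0.149.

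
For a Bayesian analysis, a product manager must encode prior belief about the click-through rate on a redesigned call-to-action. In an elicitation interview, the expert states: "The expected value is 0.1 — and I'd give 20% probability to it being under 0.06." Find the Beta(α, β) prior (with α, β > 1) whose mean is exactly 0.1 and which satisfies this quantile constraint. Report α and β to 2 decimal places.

α ≈ 4.11, β ≈ 37.02

With mean 0.1 fixed, write α = 0.1s, β = 0.9s where s = α+β.
Need P(θ < 0.06) = 0.2 under Beta(0.1s, 0.9s). Normal approximation: (q−m)/√(m(1−m)/s) ≈ z_{0.2} = -0.842, so s ≈ 0.1·0.9·(-0.842)²/(0.06−0.1)² = 39.8.
At s = 39.8: P(θ<0.06) ≈ 0.205. Adjusting to match 0.2 gives s ≈ 41.14.
So α = 0.1·41.14 ≈ 4.11, β = 0.9·41.14 ≈ 37.02.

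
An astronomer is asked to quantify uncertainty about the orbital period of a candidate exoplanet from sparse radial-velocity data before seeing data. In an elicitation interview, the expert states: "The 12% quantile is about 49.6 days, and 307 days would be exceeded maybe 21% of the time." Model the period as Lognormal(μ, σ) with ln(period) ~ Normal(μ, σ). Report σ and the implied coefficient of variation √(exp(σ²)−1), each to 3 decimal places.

If T ~ Lognormal(μ,σ) then ln T ~ Normal(μ,σ), so the p-quantile of ln T is μ + z_p·σ.
ln(49.6) = 3.904 and ln(307) = 5.727; z_{0.12} = -1.175, z_{0.79} = 0.8064.
σ = (5.727 − 3.904)/(0.8064 − (-1.175)) = 0.920.
μ = 3.904 − (-1.175)·0.920 = 4.985.
CV = √(exp(σ²)−1) = √(exp(0.8464)−1) = 1.154.

σ ≈ 0.920, CV ≈ 1.154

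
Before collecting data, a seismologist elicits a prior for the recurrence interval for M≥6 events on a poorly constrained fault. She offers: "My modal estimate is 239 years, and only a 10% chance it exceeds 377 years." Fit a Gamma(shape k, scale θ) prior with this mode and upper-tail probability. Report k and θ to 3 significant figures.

Gamma(k,θ) with k>1 has mode (k−1)θ, so θ = 239/(k−1).
Need P(X < 377) = 0.9 with θ tied to k this way. Start at k = 2, θ = 239: P(X<377) ≈ 0.468.
Too low — raise k to concentrate. Iterating converges to k ≈ 10.
Then θ = 239/(10−1) ≈ 26.5.

k ≈ 10, θ ≈ 26.5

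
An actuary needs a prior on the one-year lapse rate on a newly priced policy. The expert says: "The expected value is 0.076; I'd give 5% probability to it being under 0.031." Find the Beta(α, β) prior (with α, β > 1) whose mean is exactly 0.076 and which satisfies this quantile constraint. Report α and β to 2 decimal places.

With mean 0.076 fixed, write α = 0.076s, β = 0.924s where s = α+β.
Need P(θ < 0.031) = 0.05 under Beta(0.076s, 0.924s). Normal approximation: (q−m)/√(m(1−m)/s) ≈ z_{0.05} = -1.64, so s ≈ 0.076·0.924·(-1.64)²/(0.031−0.076)² = 93.8.
At s = 93.8: P(θ<0.031) ≈ 0.022. Adjusting to match 0.05 gives s ≈ 66.16.
So α = 0.076·66.16 ≈ 5.03, β = 0.924·66.16 ≈ 61.14.

α ≈ 5.03, β ≈ 61.14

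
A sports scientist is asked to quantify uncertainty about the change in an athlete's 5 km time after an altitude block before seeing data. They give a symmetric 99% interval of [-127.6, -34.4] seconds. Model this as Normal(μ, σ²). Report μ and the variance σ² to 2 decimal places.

A symmetric 99% interval runs μ ± z·σ with z = 2.576.
Half-width = 46.6, so σ = 46.6/2.576 = 18.091 and σ² = 327.29.
μ is the interval midpoint, -81.00.

μ = -81.00, σ² = 327.29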